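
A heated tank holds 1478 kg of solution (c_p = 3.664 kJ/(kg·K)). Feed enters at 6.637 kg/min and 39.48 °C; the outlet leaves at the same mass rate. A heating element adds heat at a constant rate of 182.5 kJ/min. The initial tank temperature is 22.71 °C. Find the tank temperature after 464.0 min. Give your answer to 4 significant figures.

43.96 °C

M c_p dT/dt = ṁ c_p (T_in − T) + Q̇.
Rearrange: dT/dt = (T_ss − T)/τ with τ = M/ṁ = 222.691 min and T_ss = T_in + Q̇/(ṁ c_p) = 46.9847 °C.
T approaches T_ss exponentially: T(t) = T_ss + (T₀ − T_ss) e^(−t/τ).
T(464.0) = 46.9847 + (-24.2747)·e^(−464.0/222.691) = 46.9847 + (-24.2747)·0.124481 = 43.9630 °C.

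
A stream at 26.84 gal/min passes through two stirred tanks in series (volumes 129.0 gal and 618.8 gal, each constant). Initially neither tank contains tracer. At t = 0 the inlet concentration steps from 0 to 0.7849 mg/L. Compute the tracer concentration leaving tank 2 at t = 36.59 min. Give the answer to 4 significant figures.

0.5822 mg/L

Time constants: τᵢ = Vᵢ/Q for each well-mixed tank.
τ₁ = 129.0/26.84 = 4.80626 min; τ₂ = 618.8/26.84 = 23.0551 min.
Tank 1: C₁ = C_in(1 − e^(−t/τ₁)). Tank 2 (τ₁ ≠ τ₂): C₂ = C_in[1 − (τ₁ e^(−t/τ₁) − τ₂ e^(−t/τ₂))/(τ₁ − τ₂)].
At t = 36.59: e^(−t/τ₁) = 0.000493993, e^(−t/τ₂) = 0.204525.
C₂ = 0.7849·[1 − (4.80626·0.000493993 − 23.0551·0.204525)/(-18.2489)] = 0.7849·0.741739 = 0.582191 mg/L.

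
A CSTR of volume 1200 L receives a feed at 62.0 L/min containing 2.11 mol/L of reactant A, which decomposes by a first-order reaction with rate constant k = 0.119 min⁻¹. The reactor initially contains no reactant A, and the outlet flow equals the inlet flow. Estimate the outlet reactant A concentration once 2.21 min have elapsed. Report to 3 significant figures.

0.201 mol/L

Species balance: V dC/dt = Q C_in − Q C − k V C.
This is linear with rate a = Q/V + k = 0.17067 min⁻¹.
C_ss = Q C_in/(Q + kV) = 0.63877 mol/L; C(t) = C_ss + (C₀ − C_ss) e^(−a t).
C(2.21) = 0.63877 + (-0.63877)·e^(−0.17067·2.21) = 0.63877 + (-0.63877)·0.68580 = 0.20070 mol/L.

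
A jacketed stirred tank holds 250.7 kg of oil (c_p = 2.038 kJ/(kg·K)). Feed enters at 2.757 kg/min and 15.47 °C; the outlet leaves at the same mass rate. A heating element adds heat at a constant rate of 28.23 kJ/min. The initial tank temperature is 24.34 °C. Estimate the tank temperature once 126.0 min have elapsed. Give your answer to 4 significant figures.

21.46 °C

M c_p dT/dt = ṁ c_p (T_in − T) + Q̇.
Rearrange: dT/dt = (T_ss − T)/τ with τ = M/ṁ = 90.9322 min and T_ss = T_in + Q̇/(ṁ c_p) = 20.4942 °C.
Solution: T(t) = T_ss + (T₀ − T_ss) e^(−t/τ).
T(126.0) = 20.4942 + (3.84577)·e^(−126.0/90.9322) = 20.4942 + (3.84577)·0.250162 = 21.4563 °C.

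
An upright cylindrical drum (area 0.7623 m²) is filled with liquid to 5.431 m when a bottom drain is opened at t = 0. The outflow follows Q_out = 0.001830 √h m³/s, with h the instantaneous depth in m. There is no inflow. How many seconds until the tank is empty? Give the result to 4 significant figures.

1942 s

A dh/dt = −Q_out = −0.001830 √h.
∫ h^(−1/2) dh = −(0.001830/A) ∫ dt, giving 2√h = 2√h₀ − (0.001830/A) t.
Set h = 0: 2√h₀ = (0.001830/A) t_empty ⇒ t_empty = 2A√h₀/0.001830.
t_empty = 2·0.7623·√5.431/0.001830 = 1.52460·2.33045/0.001830 = 1941.53 s.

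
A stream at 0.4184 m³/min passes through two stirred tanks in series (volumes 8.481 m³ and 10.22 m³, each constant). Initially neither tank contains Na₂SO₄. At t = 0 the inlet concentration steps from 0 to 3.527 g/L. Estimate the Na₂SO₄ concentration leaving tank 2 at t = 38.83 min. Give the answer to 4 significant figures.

1.831 g/L

Species balance on tank i: dCᵢ/dt = (Cᵢ₋₁ − Cᵢ)/τᵢ with τᵢ = Vᵢ/Q.
τ₁ = 8.481/0.4184 = 20.2701 min; τ₂ = 10.22/0.4184 = 24.4264 min.
Tank 1: C₁ = C_in(1 − e^(−t/τ₁)). Tank 2 (τ₁ ≠ τ₂): C₂ = C_in[1 − (τ₁ e^(−t/τ₁) − τ₂ e^(−t/τ₂))/(τ₁ − τ₂)].
At t = 38.83: e^(−t/τ₁) = 0.147249, e^(−t/τ₂) = 0.203992.
C₂ = 3.527·[1 − (20.2701·0.147249 − 24.4264·0.203992)/(-4.15631)] = 3.527·0.519275 = 1.83148 g/L.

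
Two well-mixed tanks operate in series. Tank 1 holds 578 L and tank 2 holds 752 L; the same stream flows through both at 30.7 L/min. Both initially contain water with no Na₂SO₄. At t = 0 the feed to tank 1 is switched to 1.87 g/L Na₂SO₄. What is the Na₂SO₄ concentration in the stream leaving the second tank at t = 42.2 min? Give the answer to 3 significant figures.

1.09 g/L

Time constants: τᵢ = Vᵢ/Q for each well-mixed tank.
τ₁ = 578/30.7 = 18.827 min; τ₂ = 752/30.7 = 24.495 min.
Tank 1: C₁ = C_in(1 − e^(−t/τ₁)). Tank 2 (τ₁ ≠ τ₂): C₂ = C_in[1 − (τ₁ e^(−t/τ₁) − τ₂ e^(−t/τ₂))/(τ₁ − τ₂)].
At t = 42.2: e^(−t/τ₁) = 0.10631, e^(−t/τ₂) = 0.17857.
C₂ = 1.87·[1 − (18.827·0.10631 − 24.495·0.17857)/(-5.6678)] = 1.87·0.58140 = 1.0872 g/L.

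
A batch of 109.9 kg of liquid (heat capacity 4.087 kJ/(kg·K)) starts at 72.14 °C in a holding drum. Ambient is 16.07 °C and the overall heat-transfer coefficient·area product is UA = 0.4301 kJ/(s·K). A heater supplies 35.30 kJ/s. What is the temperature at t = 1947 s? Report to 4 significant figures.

M c_p dT/dt = −UA(T − T_amb) + Q̇.
dT/dt = (T_ss − T)/τ with T_ss = T_amb + Q̇/UA = 16.07 + 35.30/0.4301 = 98.1439 °C, τ = M c_p/UA = 109.9·4.087/0.4301 = 1044.32 s.
This is linear first-order; T(t) = T_ss + (T₀ − T_ss) e^(−t/τ).
T(1947) = 98.1439 + (-26.0039)·0.154993 = 94.1135 °C.

94.11 °C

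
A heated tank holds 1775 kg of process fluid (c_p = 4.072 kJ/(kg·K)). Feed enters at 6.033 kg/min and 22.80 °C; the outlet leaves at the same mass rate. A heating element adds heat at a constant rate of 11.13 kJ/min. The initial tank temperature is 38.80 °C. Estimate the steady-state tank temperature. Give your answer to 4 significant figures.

23.25 °C

Heat balance on the well-mixed liquid: M c_p dT/dt = ṁ c_p (T_in − T) + 11.13.
At steady state dT/dt = 0 ⇒ T_ss = T_in + Q̇/(ṁ c_p) = 22.80 + 11.13/(6.033·4.072) = 23.2531 °C.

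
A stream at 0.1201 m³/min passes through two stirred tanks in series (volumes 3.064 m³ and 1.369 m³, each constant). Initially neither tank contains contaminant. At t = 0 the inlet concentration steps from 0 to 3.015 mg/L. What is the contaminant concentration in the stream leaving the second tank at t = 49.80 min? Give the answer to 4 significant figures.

2.272 mg/L

Species balance on tank i: dCᵢ/dt = (Cᵢ₋₁ − Cᵢ)/τᵢ with τᵢ = Vᵢ/Q.
τ₁ = 3.064/0.1201 = 25.5121 min; τ₂ = 1.369/0.1201 = 11.3988 min.
Tank 1: C₁ = C_in(1 − e^(−t/τ₁)). Tank 2 (τ₁ ≠ τ₂): C₂ = C_in[1 − (τ₁ e^(−t/τ₁) − τ₂ e^(−t/τ₂))/(τ₁ − τ₂)].
At t = 49.80: e^(−t/τ₁) = 0.141987, e^(−t/τ₂) = 0.0126656.
C₂ = 3.015·[1 − (25.5121·0.141987 − 11.3988·0.0126656)/(14.1132)] = 3.015·0.753563 = 2.27199 mg/L.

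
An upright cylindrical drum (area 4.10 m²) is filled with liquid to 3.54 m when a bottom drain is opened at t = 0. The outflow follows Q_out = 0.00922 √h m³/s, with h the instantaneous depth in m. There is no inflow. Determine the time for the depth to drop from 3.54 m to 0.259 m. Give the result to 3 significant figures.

1220 s

A dh/dt = −Q_out = −0.00922 √h.
Separate and integrate: 2(√h − √h₀) = −(0.00922/A) t.
t = 2A(√h₀ − √h)/0.00922 = 2·4.10·(√3.54 − √0.259)/0.00922
  = 8.2000 × (1.8815 − 0.50892) / 0.00922 = 1220.7 s.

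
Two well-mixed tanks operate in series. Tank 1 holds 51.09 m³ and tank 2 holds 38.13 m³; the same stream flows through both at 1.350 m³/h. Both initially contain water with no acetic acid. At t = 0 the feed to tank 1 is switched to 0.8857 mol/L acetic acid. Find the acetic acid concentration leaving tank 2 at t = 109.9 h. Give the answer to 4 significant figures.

0.7476 mol/L

Species balance on tank i: dCᵢ/dt = (Cᵢ₋₁ − Cᵢ)/τᵢ with τᵢ = Vᵢ/Q.
τ₁ = 51.09/1.350 = 37.8444 h; τ₂ = 38.13/1.350 = 28.2444 h.
Solving the cascade with C₁(0)=C₂(0)=0 gives C₂(t) = C_in[1 − (τ₁ e^(−t/τ₁) − τ₂ e^(−t/τ₂))/(τ₁ − τ₂)].
At t = 109.9: e^(−t/τ₁) = 0.0548040, e^(−t/τ₂) = 0.0204243.
C₂ = 0.8857·[1 − (37.8444·0.0548040 − 28.2444·0.0204243)/(9.60000)] = 0.8857·0.844047 = 0.747572 mol/L.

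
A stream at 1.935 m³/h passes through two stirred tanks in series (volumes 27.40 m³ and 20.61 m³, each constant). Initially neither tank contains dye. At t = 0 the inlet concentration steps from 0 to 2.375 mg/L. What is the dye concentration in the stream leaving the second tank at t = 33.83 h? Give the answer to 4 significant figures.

Species balance on tank i: dCᵢ/dt = (Cᵢ₋₁ − Cᵢ)/τᵢ with τᵢ = Vᵢ/Q.
τ₁ = 27.40/1.935 = 14.1602 h; τ₂ = 20.61/1.935 = 10.6512 h.
Tank 1: C₁ = C_in(1 − e^(−t/τ₁)). Tank 2 (τ₁ ≠ τ₂): C₂ = C_in[1 − (τ₁ e^(−t/τ₁) − τ₂ e^(−t/τ₂))/(τ₁ − τ₂)].
At t = 33.83: e^(−t/τ₁) = 0.0917132, e^(−t/τ₂) = 0.0417449.
C₂ = 2.375·[1 − (14.1602·0.0917132 − 10.6512·0.0417449)/(3.50904)] = 2.375·0.756616 = 1.79696 mg/L.

1.797 mg/L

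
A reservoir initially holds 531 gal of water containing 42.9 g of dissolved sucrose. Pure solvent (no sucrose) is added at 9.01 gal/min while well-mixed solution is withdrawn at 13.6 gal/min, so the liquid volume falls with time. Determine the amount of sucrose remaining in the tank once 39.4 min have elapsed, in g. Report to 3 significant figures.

12.5 g

Let m(t) be the amount of sucrose. Volume: V(t) = V₀ + (Q_in − Q_out) t = 531 − 4.5900 t; V(39.4) = 350.15 gal.
Solute balance: dm/dt = 0 − Q_out C = −Q_out m/V(t).
dm/m = −Q_out dt/(V₀ − 4.5900 t); integrating gives ln(m/m₀) = −(Q_out/(Q_in−Q_out)) ln(V/V₀).
m = m₀ (V₀/V)^(Q_out/(Q_in−Q_out)) = 42.9 × (531/350.15)^(-2.9630) = 12.492 g.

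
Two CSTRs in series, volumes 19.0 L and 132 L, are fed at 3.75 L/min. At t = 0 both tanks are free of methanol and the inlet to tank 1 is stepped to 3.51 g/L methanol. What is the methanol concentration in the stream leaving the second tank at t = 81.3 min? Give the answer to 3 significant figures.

3.10 g/L

Each tank obeys Vᵢ dCᵢ/dt = Q(Cᵢ₋₁ − Cᵢ), so τᵢ = Vᵢ/Q.
τ₁ = 19.0/3.75 = 5.0667 min; τ₂ = 132/3.75 = 35.200 min.
Tank 1: C₁ = C_in(1 − e^(−t/τ₁)). Tank 2 (τ₁ ≠ τ₂): C₂ = C_in[1 − (τ₁ e^(−t/τ₁) − τ₂ e^(−t/τ₂))/(τ₁ − τ₂)].
At t = 81.3: e^(−t/τ₁) = 1.0747e-07, e^(−t/τ₂) = 0.099295.
C₂ = 3.51·[1 − (5.0667·1.0747e-07 − 35.200·0.099295)/(-30.133)] = 3.51·0.88401 = 3.1029 g/L.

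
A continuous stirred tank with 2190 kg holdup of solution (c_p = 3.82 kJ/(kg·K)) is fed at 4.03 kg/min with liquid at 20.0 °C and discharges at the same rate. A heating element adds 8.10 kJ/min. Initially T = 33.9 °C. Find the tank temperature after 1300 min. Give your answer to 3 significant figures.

Unsteady energy balance on the tank contents: M c_p dT/dt = ṁ c_p (T_in − T) + 8.10.
τ = M/ṁ = 543.42 min; T_ss = T_in + Q̇/(ṁ c_p) = 20.0 + 8.10/(4.03·3.82) = 20.526 °C.
Solution: T(t) = T_ss + (T₀ − T_ss) e^(−t/τ).
T(1300) = 20.526 + (13.374)·e^(−1300/543.42) = 20.526 + (13.374)·0.091425 = 21.749 °C.

21.7 °C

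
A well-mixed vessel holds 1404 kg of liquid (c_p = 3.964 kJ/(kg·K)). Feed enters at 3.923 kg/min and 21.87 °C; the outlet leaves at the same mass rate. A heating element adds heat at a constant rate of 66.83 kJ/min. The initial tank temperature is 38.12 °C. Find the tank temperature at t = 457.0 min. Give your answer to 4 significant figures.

29.50 °C

M c_p dT/dt = ṁ c_p (T_in − T) + Q̇.
Rearrange: dT/dt = (T_ss − T)/τ with τ = M/ṁ = 357.889 min and T_ss = T_in + Q̇/(ṁ c_p) = 26.1675 °C.
This is linear first-order; T(t) = T_ss + (T₀ − T_ss) e^(−t/τ).
T(457.0) = 26.1675 + (11.9525)·e^(−457.0/357.889) = 26.1675 + (11.9525)·0.278892 = 29.5010 °C.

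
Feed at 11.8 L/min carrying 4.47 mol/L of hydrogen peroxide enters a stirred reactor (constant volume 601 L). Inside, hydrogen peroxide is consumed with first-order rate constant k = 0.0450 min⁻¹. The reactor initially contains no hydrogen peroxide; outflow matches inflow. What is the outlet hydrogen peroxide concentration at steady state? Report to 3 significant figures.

1.36 mol/L

Accumulation = in − out − consumed: V dC/dt = Q C_in − Q C − k V C.
At steady state: 0 = Q C_in − (Q + kV) C_ss, so C_ss = Q C_in/(Q + kV).
C_ss = 11.8·4.47/(11.8 + 0.0450·601) = 52.746/38.845 = 1.3579 mol/L.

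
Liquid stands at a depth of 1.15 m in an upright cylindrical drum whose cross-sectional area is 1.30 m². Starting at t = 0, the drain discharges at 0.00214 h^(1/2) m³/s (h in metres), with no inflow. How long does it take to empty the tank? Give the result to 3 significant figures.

1300 s

Volume balance on the tank: A dh/dt = −0.00214 √h.
This is separable: 2 d(√h)/dt = −0.00214/A, so √h = √h₀ − (0.00214/(2A)) t.
Set h = 0: 2√h₀ = (0.00214/A) t_empty ⇒ t_empty = 2A√h₀/0.00214.
t_empty = 2·1.30·√1.15/0.00214 = 2.6000·1.0724/0.00214 = 1302.9 s.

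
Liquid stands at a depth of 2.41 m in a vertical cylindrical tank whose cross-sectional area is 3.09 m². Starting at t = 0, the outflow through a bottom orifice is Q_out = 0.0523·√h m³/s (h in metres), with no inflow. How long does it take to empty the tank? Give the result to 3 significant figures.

A dh/dt = −Q_out = −0.0523 √h.
∫ h^(−1/2) dh = −(0.0523/A) ∫ dt, giving 2√h = 2√h₀ − (0.0523/A) t.
Set h = 0: 2√h₀ = (0.0523/A) t_empty ⇒ t_empty = 2A√h₀/0.0523.
t_empty = 2·3.09·√2.41/0.0523 = 6.1800·1.5524/0.0523 = 183.44 s.

183 s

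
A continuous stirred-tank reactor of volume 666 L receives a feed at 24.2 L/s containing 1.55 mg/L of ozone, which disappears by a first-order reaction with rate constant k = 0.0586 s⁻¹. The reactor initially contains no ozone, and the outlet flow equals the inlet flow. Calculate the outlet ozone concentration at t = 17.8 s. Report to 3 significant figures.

V dC/dt = Q(C_in − C) − k V C.
dC/dt = (Q/V) C_in − (Q/V + k) C; effective rate a = Q/V + k = 0.036336 + 0.0586 = 0.094936 s⁻¹.
C_ss = Q C_in/(Q + kV) = 0.59325 mg/L; C(t) = C_ss + (C₀ − C_ss) e^(−a t).
C(17.8) = 0.59325 + (-0.59325)·e^(−0.094936·17.8) = 0.59325 + (-0.59325)·0.18454 = 0.48377 mg/L.

0.484 mg/L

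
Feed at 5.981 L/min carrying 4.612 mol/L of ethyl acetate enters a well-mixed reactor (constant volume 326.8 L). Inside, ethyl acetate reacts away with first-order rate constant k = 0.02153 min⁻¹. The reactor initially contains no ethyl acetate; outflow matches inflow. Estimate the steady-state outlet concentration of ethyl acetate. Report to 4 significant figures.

2.119 mol/L

Species balance: V dC/dt = Q C_in − Q C − k V C.
At steady state: 0 = Q C_in − (Q + kV) C_ss, so C_ss = Q C_in/(Q + kV).
C_ss = 5.981·4.612/(5.981 + 0.02153·326.8) = 27.5844/13.0170 = 2.11910 mol/L.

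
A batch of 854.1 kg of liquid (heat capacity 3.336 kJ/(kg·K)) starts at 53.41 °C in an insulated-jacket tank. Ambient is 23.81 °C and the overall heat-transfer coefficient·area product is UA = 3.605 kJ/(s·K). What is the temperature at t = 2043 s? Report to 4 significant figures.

26.04 °C

Unsteady energy balance on the tank contents: M c_p dT/dt = −UA(T − T_amb).
dT/dt = (T_ss − T)/τ with T_ss = T_amb = 23.8100 °C, τ = M c_p/UA = 854.1·3.336/3.605 = 790.368 s.
This is linear first-order; T(t) = T_ss + (T₀ − T_ss) e^(−t/τ).
T(2043) = 23.8100 + (29.6000)·0.0754058 = 26.0420 °C.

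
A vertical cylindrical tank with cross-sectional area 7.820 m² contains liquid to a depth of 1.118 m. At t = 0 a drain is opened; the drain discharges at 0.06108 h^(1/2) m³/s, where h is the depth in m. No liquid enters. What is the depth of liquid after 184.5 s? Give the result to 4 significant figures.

0.1134 m

With no inflow, A dh/dt = −0.06108 √h.
∫ h^(−1/2) dh = −(0.06108/A) ∫ dt, giving 2√h = 2√h₀ − (0.06108/A) t.
√h = √1.118 − 0.06108·184.5/(2·7.820) = 1.05736 − 0.720541 = 0.336814.
h = 0.336814² = 0.113444 m.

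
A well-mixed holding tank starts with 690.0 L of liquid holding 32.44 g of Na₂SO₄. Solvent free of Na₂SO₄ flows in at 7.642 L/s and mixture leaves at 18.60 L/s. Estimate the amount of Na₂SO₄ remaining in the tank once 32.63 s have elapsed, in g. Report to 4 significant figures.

Total volume: dV/dt = Q_in − Q_out = -10.9580 L/s, so V(t) = 690.0 − 10.9580 t and V(32.63) = 332.440 L.
Solute balance: dm/dt = 0 − Q_out C = −Q_out m/V(t).
Separate: dm/m = −Q_out dt/V(t) ⇒ ln(m/m₀) = −(Q_out/(Q_in−Q_out)) ln(V/V₀).
m = m₀ (V₀/V)^(Q_out/(Q_in−Q_out)) = 32.44 × (690.0/332.440)^(-1.69739) = 9.39245 g.

9.392 g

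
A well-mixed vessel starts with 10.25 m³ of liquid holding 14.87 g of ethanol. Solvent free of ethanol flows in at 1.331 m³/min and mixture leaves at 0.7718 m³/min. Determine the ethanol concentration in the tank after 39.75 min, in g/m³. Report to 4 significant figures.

Total volume: dV/dt = Q_in − Q_out = 0.559200 m³/min, so V(t) = 10.25 + 0.559200 t and V(39.75) = 32.4782 m³.
Solute balance: dm/dt = 0 − Q_out C = −Q_out m/V(t).
dm/m = −Q_out dt/(V₀ + 0.559200 t); integrating gives ln(m/m₀) = −(Q_out/(Q_in−Q_out)) ln(V/V₀).
m = m₀ (V₀/V)^(Q_out/(Q_in−Q_out)) = 14.87 × (10.25/32.4782)^(1.38019) = 3.02705 g.
C = m/V = 3.02705/32.4782 = 0.0932026 g/m³.

0.09320 g/m³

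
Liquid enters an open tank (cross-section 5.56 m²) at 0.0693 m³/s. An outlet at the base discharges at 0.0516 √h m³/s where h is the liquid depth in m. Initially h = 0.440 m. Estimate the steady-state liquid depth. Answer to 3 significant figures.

Level balance: A dh/dt = 0.0693 − 0.0516 √h. Setting dh/dt = 0:
Q_in = 0.0516 √h_ss ⇒ √h_ss = 0.0693/0.0516 = 1.3430.
h_ss = 1.3430² = 1.8037 m. (Since h₀ = 0.440 m < h_ss, the level will rise toward this value.)

1.80 m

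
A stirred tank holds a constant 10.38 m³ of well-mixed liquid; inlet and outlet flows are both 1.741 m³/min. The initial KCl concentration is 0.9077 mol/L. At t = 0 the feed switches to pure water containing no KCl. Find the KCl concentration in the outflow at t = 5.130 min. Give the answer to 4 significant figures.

Transient balance on the dissolved component: V dC/dt = Q(C_in − C).
So dC/dt = (C_in − C)/τ with τ = V/Q = 10.38/1.741 = 5.96209 min.
This is linear first-order; C(t) = C_in + (C₀ − C_in) e^(−t/τ).
C(5.130) = 0 + (0.9077 − 0)·e^(−5.130/5.96209) = 0 + (0.907700)·0.422977 = 0.383937 mol/L.

0.3839 mol/L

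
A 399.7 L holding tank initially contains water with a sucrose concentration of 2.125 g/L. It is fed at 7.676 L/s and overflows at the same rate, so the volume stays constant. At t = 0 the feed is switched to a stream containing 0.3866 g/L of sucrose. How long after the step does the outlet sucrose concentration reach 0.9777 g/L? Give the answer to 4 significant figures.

56.17 s

Species balance: V dC/dt = Q(C_in − C) ⇒ τ = V/Q = 52.0714 s.
C(t) = C_in + (C₀ − C_in) e^(−t/τ). Set C = 0.9777 and solve for t:
e^(−t/τ) = (C − C_in)/(C₀ − C_in) = (0.9777 − 0.3866)/(2.125 − 0.3866) = 0.340025
t = −τ ln(…) = 52.0714 × 1.07874 = 56.1712 s.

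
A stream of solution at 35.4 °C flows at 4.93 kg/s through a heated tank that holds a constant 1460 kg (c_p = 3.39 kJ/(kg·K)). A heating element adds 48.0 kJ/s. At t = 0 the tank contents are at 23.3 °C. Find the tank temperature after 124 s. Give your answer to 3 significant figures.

28.4 °C

Unsteady energy balance on the tank contents: M c_p dT/dt = ṁ c_p (T_in − T) + 48.0.
τ = M/ṁ = 296.15 s; T_ss = T_in + Q̇/(ṁ c_p) = 35.4 + 48.0/(4.93·3.39) = 38.272 °C.
This is linear first-order; T(t) = T_ss + (T₀ − T_ss) e^(−t/τ).
T(124) = 38.272 + (-14.972)·e^(−124/296.15) = 38.272 + (-14.972)·0.65789 = 28.422 °C.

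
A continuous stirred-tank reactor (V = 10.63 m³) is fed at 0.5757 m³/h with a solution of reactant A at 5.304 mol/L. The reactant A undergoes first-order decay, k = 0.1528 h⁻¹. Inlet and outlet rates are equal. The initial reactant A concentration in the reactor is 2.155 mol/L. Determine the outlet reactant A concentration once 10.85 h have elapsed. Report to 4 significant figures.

1.469 mol/L

Accumulation = in − out − consumed: V dC/dt = Q C_in − Q C − k V C.
dC/dt = (Q/V) C_in − (Q/V + k) C; effective rate a = Q/V + k = 0.0541580 + 0.1528 = 0.206958 h⁻¹.
C_ss = Q C_in/(Q + kV) = 1.38798 mol/L; C(t) = C_ss + (C₀ − C_ss) e^(−a t).
C(10.85) = 1.38798 + (0.767017)·e^(−0.206958·10.85) = 1.38798 + (0.767017)·0.105875 = 1.46919 mol/L.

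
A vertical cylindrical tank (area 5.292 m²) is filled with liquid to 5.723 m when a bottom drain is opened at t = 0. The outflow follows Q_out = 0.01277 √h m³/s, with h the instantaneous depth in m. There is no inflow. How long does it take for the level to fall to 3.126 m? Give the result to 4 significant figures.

517.4 s

Volume balance on the tank: A dh/dt = −0.01277 √h.
∫ h^(−1/2) dh = −(0.01277/A) ∫ dt, giving 2√h = 2√h₀ − (0.01277/A) t.
t = 2A(√h₀ − √h)/0.01277 = 2·5.292·(√5.723 − √3.126)/0.01277
  = 10.5840 × (2.39228 − 1.76805) / 0.01277 = 517.372 s.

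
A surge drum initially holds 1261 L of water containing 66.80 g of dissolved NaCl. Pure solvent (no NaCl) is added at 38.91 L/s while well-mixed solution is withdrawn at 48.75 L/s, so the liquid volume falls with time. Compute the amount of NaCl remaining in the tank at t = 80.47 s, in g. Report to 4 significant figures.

Let m(t) be the amount of NaCl. Volume: V(t) = V₀ + (Q_in − Q_out) t = 1261 − 9.84000 t; V(80.47) = 469.175 L.
No NaCl enters, so dm/dt = −Q_out · (m/V).
dm/m = −Q_out dt/(V₀ − 9.84000 t); integrating gives ln(m/m₀) = −(Q_out/(Q_in−Q_out)) ln(V/V₀).
m = m₀ (V₀/V)^(Q_out/(Q_in−Q_out)) = 66.80 × (1261/469.175)^(-4.95427) = 0.498325 g.

0.4983 g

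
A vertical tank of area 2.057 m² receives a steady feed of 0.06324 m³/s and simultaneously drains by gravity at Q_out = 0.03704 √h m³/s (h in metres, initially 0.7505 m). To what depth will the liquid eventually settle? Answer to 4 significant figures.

2.915 m

Unsteady balance on liquid volume: A dh/dt = Q_in − 0.03704 √h. At steady state dh/dt = 0:
Q_in = 0.03704 √h_ss ⇒ √h_ss = 0.06324/0.03704 = 1.70734.
h_ss = 1.70734² = 2.91502 m. (Since h₀ = 0.7505 m < h_ss, the level will rise toward this value.)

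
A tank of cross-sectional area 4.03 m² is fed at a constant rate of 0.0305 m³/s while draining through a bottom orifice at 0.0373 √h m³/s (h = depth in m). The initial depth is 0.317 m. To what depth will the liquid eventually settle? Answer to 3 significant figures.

Unsteady balance on liquid volume: A dh/dt = Q_in − 0.0373 √h. At steady state dh/dt = 0:
Q_in = 0.0373 √h_ss ⇒ √h_ss = 0.0305/0.0373 = 0.81769.
h_ss = 0.81769² = 0.66862 m. (Since h₀ = 0.317 m < h_ss, the level will rise toward this value.)

0.669 m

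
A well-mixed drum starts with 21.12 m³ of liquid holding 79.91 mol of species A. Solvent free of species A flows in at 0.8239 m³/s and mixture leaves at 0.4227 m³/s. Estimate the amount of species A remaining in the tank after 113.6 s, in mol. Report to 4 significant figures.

Total volume: dV/dt = Q_in − Q_out = 0.401200 m³/s, so V(t) = 21.12 + 0.401200 t and V(113.6) = 66.6963 m³.
No species A enters, so dm/dt = −Q_out · (m/V).
dm/m = −Q_out dt/(V₀ + 0.401200 t); integrating gives ln(m/m₀) = −(Q_out/(Q_in−Q_out)) ln(V/V₀).
m = m₀ (V₀/V)^(Q_out/(Q_in−Q_out)) = 79.91 × (21.12/66.6963)^(1.05359) = 23.7920 mol.

23.79 mol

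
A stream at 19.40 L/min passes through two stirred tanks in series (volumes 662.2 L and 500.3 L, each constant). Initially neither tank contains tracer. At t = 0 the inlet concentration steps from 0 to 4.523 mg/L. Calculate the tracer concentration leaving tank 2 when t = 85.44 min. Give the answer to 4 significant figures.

Time constants: τᵢ = Vᵢ/Q for each well-mixed tank.
τ₁ = 662.2/19.40 = 34.1340 min; τ₂ = 500.3/19.40 = 25.7887 min.
Solving the cascade with C₁(0)=C₂(0)=0 gives C₂(t) = C_in[1 − (τ₁ e^(−t/τ₁) − τ₂ e^(−t/τ₂))/(τ₁ − τ₂)].
At t = 85.44: e^(−t/τ₁) = 0.0818330, e^(−t/τ₂) = 0.0364037.
C₂ = 4.523·[1 − (34.1340·0.0818330 − 25.7887·0.0364037)/(8.34536)] = 4.523·0.777782 = 3.51791 mg/L.

3.518 mg/L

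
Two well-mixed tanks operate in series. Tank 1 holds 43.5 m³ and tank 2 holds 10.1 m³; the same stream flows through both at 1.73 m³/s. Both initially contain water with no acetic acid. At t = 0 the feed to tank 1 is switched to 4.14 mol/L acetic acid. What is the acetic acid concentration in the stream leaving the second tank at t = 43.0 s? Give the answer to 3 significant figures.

Time constants: τᵢ = Vᵢ/Q for each well-mixed tank.
τ₁ = 43.5/1.73 = 25.145 s; τ₂ = 10.1/1.73 = 5.8382 s.
Solving the cascade with C₁(0)=C₂(0)=0 gives C₂(t) = C_in[1 − (τ₁ e^(−t/τ₁) − τ₂ e^(−t/τ₂))/(τ₁ − τ₂)].
At t = 43.0: e^(−t/τ₁) = 0.18085, e^(−t/τ₂) = 0.00063281.
C₂ = 4.14·[1 − (25.145·0.18085 − 5.8382·0.00063281)/(19.306)] = 4.14·0.76466 = 3.1657 mol/L.

3.17 mol/L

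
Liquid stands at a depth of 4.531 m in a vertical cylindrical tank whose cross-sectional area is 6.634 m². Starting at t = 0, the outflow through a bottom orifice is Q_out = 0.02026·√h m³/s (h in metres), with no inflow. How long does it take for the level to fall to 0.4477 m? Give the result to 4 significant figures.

Unsteady balance on liquid volume: A dh/dt = −0.02026 √h.
Separate and integrate: 2(√h − √h₀) = −(0.02026/A) t.
t = 2A(√h₀ − √h)/0.02026 = 2·6.634·(√4.531 − √0.4477)/0.02026
  = 13.2680 × (2.12861 − 0.669104) / 0.02026 = 955.814 s.

955.8 s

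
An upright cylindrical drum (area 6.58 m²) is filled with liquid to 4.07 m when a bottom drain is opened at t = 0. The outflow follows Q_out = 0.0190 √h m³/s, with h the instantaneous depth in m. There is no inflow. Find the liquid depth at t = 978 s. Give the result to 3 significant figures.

0.367 m

Unsteady balance on liquid volume: A dh/dt = −0.0190 √h.
This is separable: 2 d(√h)/dt = −0.0190/A, so √h = √h₀ − (0.0190/(2A)) t.
√h = √4.07 − 0.0190·978/(2·6.58) = 2.0174 − 1.4120 = 0.60542.
h = 0.60542² = 0.36653 m.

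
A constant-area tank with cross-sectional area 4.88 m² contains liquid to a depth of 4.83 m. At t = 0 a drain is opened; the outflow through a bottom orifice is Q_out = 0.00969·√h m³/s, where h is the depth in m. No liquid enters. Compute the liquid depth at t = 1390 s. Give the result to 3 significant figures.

With no inflow, A dh/dt = −0.00969 √h.
∫ h^(−1/2) dh = −(0.00969/A) ∫ dt, giving 2√h = 2√h₀ − (0.00969/A) t.
√h = √4.83 − 0.00969·1390/(2·4.88) = 2.1977 − 1.3800 = 0.81770.
h = 0.81770² = 0.66863 m.

0.669 m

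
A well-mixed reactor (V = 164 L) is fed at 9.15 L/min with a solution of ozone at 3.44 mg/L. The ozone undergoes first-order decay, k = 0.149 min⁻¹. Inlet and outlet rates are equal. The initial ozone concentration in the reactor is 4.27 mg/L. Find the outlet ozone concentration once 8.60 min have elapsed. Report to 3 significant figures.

1.51 mg/L

Species balance: V dC/dt = Q C_in − Q C − k V C.
This is linear with rate a = Q/V + k = 0.20479 min⁻¹.
C_ss = Q C_in/(Q + kV) = 0.93718 mg/L; C(t) = C_ss + (C₀ − C_ss) e^(−a t).
C(8.60) = 0.93718 + (3.3328)·e^(−0.20479·8.60) = 0.93718 + (3.3328)·0.17184 = 1.5099 mg/L.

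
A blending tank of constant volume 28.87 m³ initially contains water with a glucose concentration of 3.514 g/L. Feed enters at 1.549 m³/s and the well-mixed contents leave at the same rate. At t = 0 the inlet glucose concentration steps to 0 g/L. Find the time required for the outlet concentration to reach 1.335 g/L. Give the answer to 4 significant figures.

18.04 s

Species balance: V dC/dt = Q(C_in − C) ⇒ τ = V/Q = 18.6378 s.
C(t) = C_in + (C₀ − C_in) e^(−t/τ). Set C = 1.335 and solve for t:
e^(−t/τ) = (C − C_in)/(C₀ − C_in) = (1.335 − 0)/(3.514 − 0) = 0.379909
t = −τ ln(…) = 18.6378 × 0.967824 = 18.0381 s.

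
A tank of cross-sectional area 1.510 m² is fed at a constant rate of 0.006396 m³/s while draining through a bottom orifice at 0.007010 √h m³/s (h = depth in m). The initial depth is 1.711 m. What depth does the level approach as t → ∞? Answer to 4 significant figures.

Level balance: A dh/dt = 0.006396 − 0.007010 √h. Setting dh/dt = 0:
Q_in = 0.007010 √h_ss ⇒ √h_ss = 0.006396/0.007010 = 0.912411.
h_ss = 0.912411² = 0.832494 m. (Since h₀ = 1.711 m > h_ss, the level will fall toward this value.)

0.8325 m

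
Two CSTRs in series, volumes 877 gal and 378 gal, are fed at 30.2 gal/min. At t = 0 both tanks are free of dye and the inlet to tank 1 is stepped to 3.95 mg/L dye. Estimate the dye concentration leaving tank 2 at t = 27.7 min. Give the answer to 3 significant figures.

Each tank obeys Vᵢ dCᵢ/dt = Q(Cᵢ₋₁ − Cᵢ), so τᵢ = Vᵢ/Q.
τ₁ = 877/30.2 = 29.040 min; τ₂ = 378/30.2 = 12.517 min.
Tank 1: C₁ = C_in(1 − e^(−t/τ₁)). Tank 2 (τ₁ ≠ τ₂): C₂ = C_in[1 − (τ₁ e^(−t/τ₁) − τ₂ e^(−t/τ₂))/(τ₁ − τ₂)].
At t = 27.7: e^(−t/τ₁) = 0.38525, e^(−t/τ₂) = 0.10936.
C₂ = 3.95·[1 − (29.040·0.38525 − 12.517·0.10936)/(16.523)] = 3.95·0.40576 = 1.6028 mg/L.

1.60 mg/L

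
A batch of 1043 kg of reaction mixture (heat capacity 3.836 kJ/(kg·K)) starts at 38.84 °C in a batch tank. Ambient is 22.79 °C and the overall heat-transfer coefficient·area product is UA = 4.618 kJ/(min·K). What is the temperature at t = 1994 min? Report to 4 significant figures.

Lumped-capacitance energy balance: M c_p dT/dt = UA(T_amb − T).
dT/dt = (T_ss − T)/τ with T_ss = T_amb = 22.7900 °C, τ = M c_p/UA = 1043·3.836/4.618 = 866.381 min.
Integrating: T(t) = T_ss + (T₀ − T_ss) e^(−t/τ).
T(1994) = 22.7900 + (16.0500)·0.100106 = 24.3967 °C.

24.40 °C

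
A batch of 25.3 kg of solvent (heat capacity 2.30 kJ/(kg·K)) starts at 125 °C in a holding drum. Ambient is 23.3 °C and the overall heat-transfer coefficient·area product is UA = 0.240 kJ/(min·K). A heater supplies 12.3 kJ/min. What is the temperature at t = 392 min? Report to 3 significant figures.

Lumped-capacitance energy balance: M c_p dT/dt = UA(T_amb − T) + Q̇.
dT/dt = (T_ss − T)/τ with T_ss = T_amb + Q̇/UA = 23.3 + 12.3/0.240 = 74.550 °C, τ = M c_p/UA = 25.3·2.30/0.240 = 242.46 min.
Integrating: T(t) = T_ss + (T₀ − T_ss) e^(−t/τ).
T(392) = 74.550 + (50.450)·0.19854 = 84.566 °C.

84.6 °C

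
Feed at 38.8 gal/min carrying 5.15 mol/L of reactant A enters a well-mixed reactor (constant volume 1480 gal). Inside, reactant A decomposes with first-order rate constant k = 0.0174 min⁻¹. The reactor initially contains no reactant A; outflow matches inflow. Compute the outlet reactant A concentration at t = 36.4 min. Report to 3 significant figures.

V dC/dt = Q(C_in − C) − k V C.
This is linear with rate a = Q/V + k = 0.043616 min⁻¹.
C_ss = Q C_in/(Q + kV) = 3.0955 mol/L; C(t) = C_ss + (C₀ − C_ss) e^(−a t).
C(36.4) = 3.0955 + (-3.0955)·e^(−0.043616·36.4) = 3.0955 + (-3.0955)·0.20441 = 2.4627 mol/L.

2.46 mol/L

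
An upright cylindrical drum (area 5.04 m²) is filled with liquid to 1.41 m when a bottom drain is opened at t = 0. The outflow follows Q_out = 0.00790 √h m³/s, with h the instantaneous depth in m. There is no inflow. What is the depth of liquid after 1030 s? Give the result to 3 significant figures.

0.145 m

A dh/dt = −Q_out = −0.00790 √h.
∫ h^(−1/2) dh = −(0.00790/A) ∫ dt, giving 2√h = 2√h₀ − (0.00790/A) t.
√h = √1.41 − 0.00790·1030/(2·5.04) = 1.1874 − 0.80724 = 0.38019.
h = 0.38019² = 0.14455 m.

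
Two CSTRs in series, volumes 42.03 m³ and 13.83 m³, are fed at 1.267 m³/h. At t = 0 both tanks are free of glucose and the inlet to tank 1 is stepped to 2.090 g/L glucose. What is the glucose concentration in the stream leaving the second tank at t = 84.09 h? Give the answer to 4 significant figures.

1.844 g/L

Species balance on tank i: dCᵢ/dt = (Cᵢ₋₁ − Cᵢ)/τᵢ with τᵢ = Vᵢ/Q.
τ₁ = 42.03/1.267 = 33.1728 h; τ₂ = 13.83/1.267 = 10.9155 h.
Tank 1: C₁ = C_in(1 − e^(−t/τ₁)). Tank 2 (τ₁ ≠ τ₂): C₂ = C_in[1 − (τ₁ e^(−t/τ₁) − τ₂ e^(−t/τ₂))/(τ₁ − τ₂)].
At t = 84.09: e^(−t/τ₁) = 0.0792693, e^(−t/τ₂) = 0.000451159.
C₂ = 2.090·[1 − (33.1728·0.0792693 − 10.9155·0.000451159)/(22.2573)] = 2.090·0.882076 = 1.84354 g/L.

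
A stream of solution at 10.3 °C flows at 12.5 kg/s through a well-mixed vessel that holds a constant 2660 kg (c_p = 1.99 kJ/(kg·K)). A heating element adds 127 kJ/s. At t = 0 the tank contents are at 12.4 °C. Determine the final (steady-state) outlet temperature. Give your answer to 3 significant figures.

15.4 °C

M c_p dT/dt = ṁ c_p (T_in − T) + Q̇.
At steady state dT/dt = 0 ⇒ T_ss = T_in + Q̇/(ṁ c_p) = 10.3 + 127/(12.5·1.99) = 15.406 °C.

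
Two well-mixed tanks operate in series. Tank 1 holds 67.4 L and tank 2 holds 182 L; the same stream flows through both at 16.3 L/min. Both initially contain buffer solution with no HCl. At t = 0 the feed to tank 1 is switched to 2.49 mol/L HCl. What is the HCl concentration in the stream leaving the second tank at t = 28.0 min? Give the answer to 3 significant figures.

2.17 mol/L

Each tank obeys Vᵢ dCᵢ/dt = Q(Cᵢ₋₁ − Cᵢ), so τᵢ = Vᵢ/Q.
τ₁ = 67.4/16.3 = 4.1350 min; τ₂ = 182/16.3 = 11.166 min.
Tank 1: C₁ = C_in(1 − e^(−t/τ₁)). Tank 2 (τ₁ ≠ τ₂): C₂ = C_in[1 − (τ₁ e^(−t/τ₁) − τ₂ e^(−t/τ₂))/(τ₁ − τ₂)].
At t = 28.0: e^(−t/τ₁) = 0.0011460, e^(−t/τ₂) = 0.081456.
C₂ = 2.49·[1 − (4.1350·0.0011460 − 11.166·0.081456)/(-7.0307)] = 2.49·0.87131 = 2.1696 mol/L.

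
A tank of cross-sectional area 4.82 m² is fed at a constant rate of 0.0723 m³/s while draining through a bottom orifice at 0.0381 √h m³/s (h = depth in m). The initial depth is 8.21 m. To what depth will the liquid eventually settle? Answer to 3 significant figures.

A dh/dt = Q_in − 0.0381 √h. Steady state requires inflow = outflow:
Q_in = 0.0381 √h_ss ⇒ √h_ss = 0.0723/0.0381 = 1.8976.
h_ss = 1.8976² = 3.6010 m. (Since h₀ = 8.21 m > h_ss, the level will fall toward this value.)

3.60 m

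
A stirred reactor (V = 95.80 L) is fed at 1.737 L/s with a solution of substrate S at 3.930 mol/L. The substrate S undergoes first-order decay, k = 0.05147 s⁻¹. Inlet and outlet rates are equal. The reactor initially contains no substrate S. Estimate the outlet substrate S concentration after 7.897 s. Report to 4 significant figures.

0.4329 mol/L

V dC/dt = Q(C_in − C) − k V C.
dC/dt = (Q/V) C_in − (Q/V + k) C; effective rate a = Q/V + k = 0.0181315 + 0.05147 = 0.0696015 s⁻¹.
C_ss = Q C_in/(Q + kV) = 1.02378 mol/L; C(t) = C_ss + (C₀ − C_ss) e^(−a t).
C(7.897) = 1.02378 + (-1.02378)·e^(−0.0696015·7.897) = 1.02378 + (-1.02378)·0.577156 = 0.432901 mol/L.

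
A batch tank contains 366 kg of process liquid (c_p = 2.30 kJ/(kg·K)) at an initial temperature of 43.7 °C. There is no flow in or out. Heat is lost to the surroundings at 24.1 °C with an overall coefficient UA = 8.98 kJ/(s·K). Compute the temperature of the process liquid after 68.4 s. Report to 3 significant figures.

Lumped-capacitance energy balance: M c_p dT/dt = UA(T_amb − T).
dT/dt = (T_ss − T)/τ with T_ss = T_amb = 24.100 °C, τ = M c_p/UA = 366·2.30/8.98 = 93.742 s.
Solution: T(t) = T_ss + (T₀ − T_ss) e^(−t/τ).
T(68.4) = 24.100 + (19.600)·0.48207 = 33.549 °C.

33.5 °C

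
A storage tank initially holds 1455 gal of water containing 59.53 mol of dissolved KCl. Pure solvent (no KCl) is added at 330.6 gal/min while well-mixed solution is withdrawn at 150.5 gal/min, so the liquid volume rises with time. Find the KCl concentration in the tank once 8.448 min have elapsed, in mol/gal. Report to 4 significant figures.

0.01100 mol/gal

Total volume: dV/dt = Q_in − Q_out = 180.100 gal/min, so V(t) = 1455 + 180.100 t and V(8.448) = 2976.48 gal.
Solute balance: dm/dt = 0 − Q_out C = −Q_out m/V(t).
dm/m = −Q_out dt/(V₀ + 180.100 t); integrating gives ln(m/m₀) = −(Q_out/(Q_in−Q_out)) ln(V/V₀).
m = m₀ (V₀/V)^(Q_out/(Q_in−Q_out)) = 59.53 × (1455/2976.48)^(0.835647) = 32.7328 mol.
C = m/V = 32.7328/2976.48 = 0.0109971 mol/gal.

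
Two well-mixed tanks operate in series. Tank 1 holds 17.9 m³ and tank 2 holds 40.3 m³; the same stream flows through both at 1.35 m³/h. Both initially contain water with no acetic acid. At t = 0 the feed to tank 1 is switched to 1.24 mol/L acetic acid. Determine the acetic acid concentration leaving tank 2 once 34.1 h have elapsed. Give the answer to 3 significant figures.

0.604 mol/L

Species balance on tank i: dCᵢ/dt = (Cᵢ₋₁ − Cᵢ)/τᵢ with τᵢ = Vᵢ/Q.
τ₁ = 17.9/1.35 = 13.259 h; τ₂ = 40.3/1.35 = 29.852 h.
Tank 1: C₁ = C_in(1 − e^(−t/τ₁)). Tank 2 (τ₁ ≠ τ₂): C₂ = C_in[1 − (τ₁ e^(−t/τ₁) − τ₂ e^(−t/τ₂))/(τ₁ − τ₂)].
At t = 34.1: e^(−t/τ₁) = 0.076399, e^(−t/τ₂) = 0.31908.
C₂ = 1.24·[1 − (13.259·0.076399 − 29.852·0.31908)/(-16.593)] = 1.24·0.48699 = 0.60387 mol/L.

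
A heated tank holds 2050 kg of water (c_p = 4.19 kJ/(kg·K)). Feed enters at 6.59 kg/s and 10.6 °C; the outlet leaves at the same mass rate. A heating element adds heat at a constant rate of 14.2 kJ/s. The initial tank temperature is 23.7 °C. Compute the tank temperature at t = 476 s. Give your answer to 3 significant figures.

13.8 °C

Heat balance on the well-mixed liquid: M c_p dT/dt = ṁ c_p (T_in − T) + 14.2.
Rearrange: dT/dt = (T_ss − T)/τ with τ = M/ṁ = 311.08 s and T_ss = T_in + Q̇/(ṁ c_p) = 11.114 °C.
Solution: T(t) = T_ss + (T₀ − T_ss) e^(−t/τ).
T(476) = 11.114 + (12.586)·e^(−476/311.08) = 11.114 + (12.586)·0.21650 = 13.839 °C.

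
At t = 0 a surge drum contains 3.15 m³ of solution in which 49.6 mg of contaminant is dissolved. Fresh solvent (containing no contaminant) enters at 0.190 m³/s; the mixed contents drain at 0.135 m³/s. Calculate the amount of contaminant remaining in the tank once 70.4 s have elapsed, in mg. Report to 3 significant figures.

6.93 mg

Let m(t) be the amount of contaminant. Volume: V(t) = V₀ + (Q_in − Q_out) t = 3.15 + 0.055000 t; V(70.4) = 7.0220 m³.
Solute balance: dm/dt = 0 − Q_out C = −Q_out m/V(t).
Separate: dm/m = −Q_out dt/V(t) ⇒ ln(m/m₀) = −(Q_out/(Q_in−Q_out)) ln(V/V₀).
m = m₀ (V₀/V)^(Q_out/(Q_in−Q_out)) = 49.6 × (3.15/7.0220)^(2.4545) = 6.9332 mg.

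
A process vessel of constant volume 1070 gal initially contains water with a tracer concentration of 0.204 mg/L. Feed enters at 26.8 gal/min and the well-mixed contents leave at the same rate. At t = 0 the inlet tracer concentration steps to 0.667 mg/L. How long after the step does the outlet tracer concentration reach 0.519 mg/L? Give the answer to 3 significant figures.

Unsteady species balance (constant V, well mixed): V dC/dt = Q(C_in − C), so τ = V/Q = 39.925 min.
C(t) = C_in + (C₀ − C_in) e^(−t/τ). Set C = 0.519 and solve for t:
e^(−t/τ) = (C − C_in)/(C₀ − C_in) = (0.519 − 0.667)/(0.204 − 0.667) = 0.31965
t = −τ ln(…) = 39.925 × 1.1405 = 45.535 min.

45.5 min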